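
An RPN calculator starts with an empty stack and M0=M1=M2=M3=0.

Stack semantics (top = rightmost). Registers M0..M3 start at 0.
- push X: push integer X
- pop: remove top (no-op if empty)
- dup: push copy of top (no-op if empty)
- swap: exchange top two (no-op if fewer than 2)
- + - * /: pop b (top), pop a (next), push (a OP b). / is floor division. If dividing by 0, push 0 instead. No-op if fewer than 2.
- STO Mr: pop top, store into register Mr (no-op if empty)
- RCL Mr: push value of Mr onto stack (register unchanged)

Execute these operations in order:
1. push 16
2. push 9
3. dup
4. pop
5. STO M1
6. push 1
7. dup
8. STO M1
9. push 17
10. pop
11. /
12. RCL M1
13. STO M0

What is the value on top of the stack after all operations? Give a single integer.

Answer: 16

Derivation:
After op 1 (push 16): stack=[16] mem=[0,0,0,0]
After op 2 (push 9): stack=[16,9] mem=[0,0,0,0]
After op 3 (dup): stack=[16,9,9] mem=[0,0,0,0]
After op 4 (pop): stack=[16,9] mem=[0,0,0,0]
After op 5 (STO M1): stack=[16] mem=[0,9,0,0]
After op 6 (push 1): stack=[16,1] mem=[0,9,0,0]
After op 7 (dup): stack=[16,1,1] mem=[0,9,0,0]
After op 8 (STO M1): stack=[16,1] mem=[0,1,0,0]
After op 9 (push 17): stack=[16,1,17] mem=[0,1,0,0]
After op 10 (pop): stack=[16,1] mem=[0,1,0,0]
After op 11 (/): stack=[16] mem=[0,1,0,0]
After op 12 (RCL M1): stack=[16,1] mem=[0,1,0,0]
After op 13 (STO M0): stack=[16] mem=[1,1,0,0]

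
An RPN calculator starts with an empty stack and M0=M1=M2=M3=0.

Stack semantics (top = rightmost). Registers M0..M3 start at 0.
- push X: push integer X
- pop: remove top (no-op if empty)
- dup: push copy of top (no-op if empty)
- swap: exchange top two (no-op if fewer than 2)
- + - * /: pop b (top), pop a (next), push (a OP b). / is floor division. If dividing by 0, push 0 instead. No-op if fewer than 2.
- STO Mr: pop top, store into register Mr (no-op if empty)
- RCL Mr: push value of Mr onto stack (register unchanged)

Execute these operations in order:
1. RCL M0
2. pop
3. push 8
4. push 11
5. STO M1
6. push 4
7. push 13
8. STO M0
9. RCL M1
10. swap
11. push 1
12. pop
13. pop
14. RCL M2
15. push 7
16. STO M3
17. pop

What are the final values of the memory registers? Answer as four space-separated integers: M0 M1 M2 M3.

Answer: 13 11 0 7

Derivation:
After op 1 (RCL M0): stack=[0] mem=[0,0,0,0]
After op 2 (pop): stack=[empty] mem=[0,0,0,0]
After op 3 (push 8): stack=[8] mem=[0,0,0,0]
After op 4 (push 11): stack=[8,11] mem=[0,0,0,0]
After op 5 (STO M1): stack=[8] mem=[0,11,0,0]
After op 6 (push 4): stack=[8,4] mem=[0,11,0,0]
After op 7 (push 13): stack=[8,4,13] mem=[0,11,0,0]
After op 8 (STO M0): stack=[8,4] mem=[13,11,0,0]
After op 9 (RCL M1): stack=[8,4,11] mem=[13,11,0,0]
After op 10 (swap): stack=[8,11,4] mem=[13,11,0,0]
After op 11 (push 1): stack=[8,11,4,1] mem=[13,11,0,0]
After op 12 (pop): stack=[8,11,4] mem=[13,11,0,0]
After op 13 (pop): stack=[8,11] mem=[13,11,0,0]
After op 14 (RCL M2): stack=[8,11,0] mem=[13,11,0,0]
After op 15 (push 7): stack=[8,11,0,7] mem=[13,11,0,0]
After op 16 (STO M3): stack=[8,11,0] mem=[13,11,0,7]
After op 17 (pop): stack=[8,11] mem=[13,11,0,7]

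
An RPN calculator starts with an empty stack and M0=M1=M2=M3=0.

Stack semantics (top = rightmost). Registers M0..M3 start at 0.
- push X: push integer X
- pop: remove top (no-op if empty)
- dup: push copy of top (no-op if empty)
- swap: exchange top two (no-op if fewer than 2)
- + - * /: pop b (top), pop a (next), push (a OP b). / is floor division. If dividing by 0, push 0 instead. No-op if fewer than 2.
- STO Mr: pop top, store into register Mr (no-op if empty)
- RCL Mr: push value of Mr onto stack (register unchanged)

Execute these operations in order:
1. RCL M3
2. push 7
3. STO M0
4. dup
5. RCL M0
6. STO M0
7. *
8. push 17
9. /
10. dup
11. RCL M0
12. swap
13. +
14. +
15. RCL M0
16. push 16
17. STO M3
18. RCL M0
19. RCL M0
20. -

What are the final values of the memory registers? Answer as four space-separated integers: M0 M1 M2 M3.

After op 1 (RCL M3): stack=[0] mem=[0,0,0,0]
After op 2 (push 7): stack=[0,7] mem=[0,0,0,0]
After op 3 (STO M0): stack=[0] mem=[7,0,0,0]
After op 4 (dup): stack=[0,0] mem=[7,0,0,0]
After op 5 (RCL M0): stack=[0,0,7] mem=[7,0,0,0]
After op 6 (STO M0): stack=[0,0] mem=[7,0,0,0]
After op 7 (*): stack=[0] mem=[7,0,0,0]
After op 8 (push 17): stack=[0,17] mem=[7,0,0,0]
After op 9 (/): stack=[0] mem=[7,0,0,0]
After op 10 (dup): stack=[0,0] mem=[7,0,0,0]
After op 11 (RCL M0): stack=[0,0,7] mem=[7,0,0,0]
After op 12 (swap): stack=[0,7,0] mem=[7,0,0,0]
After op 13 (+): stack=[0,7] mem=[7,0,0,0]
After op 14 (+): stack=[7] mem=[7,0,0,0]
After op 15 (RCL M0): stack=[7,7] mem=[7,0,0,0]
After op 16 (push 16): stack=[7,7,16] mem=[7,0,0,0]
After op 17 (STO M3): stack=[7,7] mem=[7,0,0,16]
After op 18 (RCL M0): stack=[7,7,7] mem=[7,0,0,16]
After op 19 (RCL M0): stack=[7,7,7,7] mem=[7,0,0,16]
After op 20 (-): stack=[7,7,0] mem=[7,0,0,16]

Answer: 7 0 0 16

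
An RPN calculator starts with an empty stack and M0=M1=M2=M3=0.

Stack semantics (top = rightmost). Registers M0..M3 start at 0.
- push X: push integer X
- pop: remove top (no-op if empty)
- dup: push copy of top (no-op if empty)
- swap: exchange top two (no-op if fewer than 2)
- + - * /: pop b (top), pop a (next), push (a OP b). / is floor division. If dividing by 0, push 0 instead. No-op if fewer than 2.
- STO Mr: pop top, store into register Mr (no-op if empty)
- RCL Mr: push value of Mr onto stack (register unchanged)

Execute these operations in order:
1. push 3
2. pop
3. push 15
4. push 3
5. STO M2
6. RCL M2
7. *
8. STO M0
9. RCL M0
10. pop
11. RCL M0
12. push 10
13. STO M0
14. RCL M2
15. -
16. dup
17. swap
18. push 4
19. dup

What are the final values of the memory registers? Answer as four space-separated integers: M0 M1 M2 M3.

After op 1 (push 3): stack=[3] mem=[0,0,0,0]
After op 2 (pop): stack=[empty] mem=[0,0,0,0]
After op 3 (push 15): stack=[15] mem=[0,0,0,0]
After op 4 (push 3): stack=[15,3] mem=[0,0,0,0]
After op 5 (STO M2): stack=[15] mem=[0,0,3,0]
After op 6 (RCL M2): stack=[15,3] mem=[0,0,3,0]
After op 7 (*): stack=[45] mem=[0,0,3,0]
After op 8 (STO M0): stack=[empty] mem=[45,0,3,0]
After op 9 (RCL M0): stack=[45] mem=[45,0,3,0]
After op 10 (pop): stack=[empty] mem=[45,0,3,0]
After op 11 (RCL M0): stack=[45] mem=[45,0,3,0]
After op 12 (push 10): stack=[45,10] mem=[45,0,3,0]
After op 13 (STO M0): stack=[45] mem=[10,0,3,0]
After op 14 (RCL M2): stack=[45,3] mem=[10,0,3,0]
After op 15 (-): stack=[42] mem=[10,0,3,0]
After op 16 (dup): stack=[42,42] mem=[10,0,3,0]
After op 17 (swap): stack=[42,42] mem=[10,0,3,0]
After op 18 (push 4): stack=[42,42,4] mem=[10,0,3,0]
After op 19 (dup): stack=[42,42,4,4] mem=[10,0,3,0]

Answer: 10 0 3 0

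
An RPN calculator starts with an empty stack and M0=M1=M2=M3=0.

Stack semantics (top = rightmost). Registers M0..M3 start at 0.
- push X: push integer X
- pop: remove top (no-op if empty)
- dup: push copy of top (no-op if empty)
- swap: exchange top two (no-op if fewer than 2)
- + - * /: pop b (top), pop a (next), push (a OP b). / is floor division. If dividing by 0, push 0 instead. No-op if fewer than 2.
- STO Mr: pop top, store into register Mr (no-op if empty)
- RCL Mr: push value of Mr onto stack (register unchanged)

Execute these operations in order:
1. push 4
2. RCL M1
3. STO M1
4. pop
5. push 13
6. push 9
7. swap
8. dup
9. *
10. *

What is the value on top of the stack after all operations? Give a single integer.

Answer: 1521

Derivation:
After op 1 (push 4): stack=[4] mem=[0,0,0,0]
After op 2 (RCL M1): stack=[4,0] mem=[0,0,0,0]
After op 3 (STO M1): stack=[4] mem=[0,0,0,0]
After op 4 (pop): stack=[empty] mem=[0,0,0,0]
After op 5 (push 13): stack=[13] mem=[0,0,0,0]
After op 6 (push 9): stack=[13,9] mem=[0,0,0,0]
After op 7 (swap): stack=[9,13] mem=[0,0,0,0]
After op 8 (dup): stack=[9,13,13] mem=[0,0,0,0]
After op 9 (*): stack=[9,169] mem=[0,0,0,0]
After op 10 (*): stack=[1521] mem=[0,0,0,0]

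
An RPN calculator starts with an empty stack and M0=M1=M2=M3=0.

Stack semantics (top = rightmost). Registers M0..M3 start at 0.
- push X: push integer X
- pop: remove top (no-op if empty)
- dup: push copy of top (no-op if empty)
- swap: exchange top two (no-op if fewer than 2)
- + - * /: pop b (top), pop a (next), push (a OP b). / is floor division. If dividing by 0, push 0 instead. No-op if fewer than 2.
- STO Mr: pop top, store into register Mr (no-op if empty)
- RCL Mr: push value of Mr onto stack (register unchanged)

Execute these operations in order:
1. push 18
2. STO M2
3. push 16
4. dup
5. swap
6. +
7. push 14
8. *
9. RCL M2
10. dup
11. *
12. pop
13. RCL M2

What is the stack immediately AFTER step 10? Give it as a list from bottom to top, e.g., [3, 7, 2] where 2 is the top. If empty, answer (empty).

After op 1 (push 18): stack=[18] mem=[0,0,0,0]
After op 2 (STO M2): stack=[empty] mem=[0,0,18,0]
After op 3 (push 16): stack=[16] mem=[0,0,18,0]
After op 4 (dup): stack=[16,16] mem=[0,0,18,0]
After op 5 (swap): stack=[16,16] mem=[0,0,18,0]
After op 6 (+): stack=[32] mem=[0,0,18,0]
After op 7 (push 14): stack=[32,14] mem=[0,0,18,0]
After op 8 (*): stack=[448] mem=[0,0,18,0]
After op 9 (RCL M2): stack=[448,18] mem=[0,0,18,0]
After op 10 (dup): stack=[448,18,18] mem=[0,0,18,0]

[448, 18, 18]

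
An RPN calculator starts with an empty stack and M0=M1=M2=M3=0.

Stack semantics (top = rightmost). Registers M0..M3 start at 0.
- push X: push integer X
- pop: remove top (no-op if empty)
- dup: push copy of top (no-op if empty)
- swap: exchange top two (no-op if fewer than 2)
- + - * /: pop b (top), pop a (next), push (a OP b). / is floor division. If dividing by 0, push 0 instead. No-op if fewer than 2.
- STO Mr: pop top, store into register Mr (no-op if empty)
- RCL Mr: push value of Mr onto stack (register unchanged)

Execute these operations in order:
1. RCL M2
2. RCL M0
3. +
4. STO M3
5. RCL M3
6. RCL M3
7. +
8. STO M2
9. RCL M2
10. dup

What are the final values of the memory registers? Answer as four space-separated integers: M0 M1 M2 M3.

After op 1 (RCL M2): stack=[0] mem=[0,0,0,0]
After op 2 (RCL M0): stack=[0,0] mem=[0,0,0,0]
After op 3 (+): stack=[0] mem=[0,0,0,0]
After op 4 (STO M3): stack=[empty] mem=[0,0,0,0]
After op 5 (RCL M3): stack=[0] mem=[0,0,0,0]
After op 6 (RCL M3): stack=[0,0] mem=[0,0,0,0]
After op 7 (+): stack=[0] mem=[0,0,0,0]
After op 8 (STO M2): stack=[empty] mem=[0,0,0,0]
After op 9 (RCL M2): stack=[0] mem=[0,0,0,0]
After op 10 (dup): stack=[0,0] mem=[0,0,0,0]

Answer: 0 0 0 0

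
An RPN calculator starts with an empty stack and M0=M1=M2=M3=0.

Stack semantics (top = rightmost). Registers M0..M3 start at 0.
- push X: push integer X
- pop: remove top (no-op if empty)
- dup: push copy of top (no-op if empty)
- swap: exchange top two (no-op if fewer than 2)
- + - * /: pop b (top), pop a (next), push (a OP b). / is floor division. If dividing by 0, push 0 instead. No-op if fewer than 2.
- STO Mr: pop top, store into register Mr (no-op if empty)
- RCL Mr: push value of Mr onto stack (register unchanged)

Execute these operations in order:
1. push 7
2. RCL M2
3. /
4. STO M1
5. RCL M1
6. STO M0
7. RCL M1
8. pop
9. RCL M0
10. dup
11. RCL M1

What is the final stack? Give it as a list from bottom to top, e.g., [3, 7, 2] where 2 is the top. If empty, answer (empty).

Answer: [0, 0, 0]

Derivation:
After op 1 (push 7): stack=[7] mem=[0,0,0,0]
After op 2 (RCL M2): stack=[7,0] mem=[0,0,0,0]
After op 3 (/): stack=[0] mem=[0,0,0,0]
After op 4 (STO M1): stack=[empty] mem=[0,0,0,0]
After op 5 (RCL M1): stack=[0] mem=[0,0,0,0]
After op 6 (STO M0): stack=[empty] mem=[0,0,0,0]
After op 7 (RCL M1): stack=[0] mem=[0,0,0,0]
After op 8 (pop): stack=[empty] mem=[0,0,0,0]
After op 9 (RCL M0): stack=[0] mem=[0,0,0,0]
After op 10 (dup): stack=[0,0] mem=[0,0,0,0]
After op 11 (RCL M1): stack=[0,0,0] mem=[0,0,0,0]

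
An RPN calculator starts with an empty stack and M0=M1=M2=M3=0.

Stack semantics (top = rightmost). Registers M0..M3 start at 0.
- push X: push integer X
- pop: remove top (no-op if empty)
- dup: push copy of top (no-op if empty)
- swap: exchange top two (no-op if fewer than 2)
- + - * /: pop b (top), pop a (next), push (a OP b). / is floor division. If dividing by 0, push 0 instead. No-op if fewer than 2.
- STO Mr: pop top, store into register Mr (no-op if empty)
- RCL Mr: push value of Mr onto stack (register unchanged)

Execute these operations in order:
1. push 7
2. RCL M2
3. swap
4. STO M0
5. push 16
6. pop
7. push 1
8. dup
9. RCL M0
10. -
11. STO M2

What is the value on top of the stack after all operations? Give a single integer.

Answer: 1

Derivation:
After op 1 (push 7): stack=[7] mem=[0,0,0,0]
After op 2 (RCL M2): stack=[7,0] mem=[0,0,0,0]
After op 3 (swap): stack=[0,7] mem=[0,0,0,0]
After op 4 (STO M0): stack=[0] mem=[7,0,0,0]
After op 5 (push 16): stack=[0,16] mem=[7,0,0,0]
After op 6 (pop): stack=[0] mem=[7,0,0,0]
After op 7 (push 1): stack=[0,1] mem=[7,0,0,0]
After op 8 (dup): stack=[0,1,1] mem=[7,0,0,0]
After op 9 (RCL M0): stack=[0,1,1,7] mem=[7,0,0,0]
After op 10 (-): stack=[0,1,-6] mem=[7,0,0,0]
After op 11 (STO M2): stack=[0,1] mem=[7,0,-6,0]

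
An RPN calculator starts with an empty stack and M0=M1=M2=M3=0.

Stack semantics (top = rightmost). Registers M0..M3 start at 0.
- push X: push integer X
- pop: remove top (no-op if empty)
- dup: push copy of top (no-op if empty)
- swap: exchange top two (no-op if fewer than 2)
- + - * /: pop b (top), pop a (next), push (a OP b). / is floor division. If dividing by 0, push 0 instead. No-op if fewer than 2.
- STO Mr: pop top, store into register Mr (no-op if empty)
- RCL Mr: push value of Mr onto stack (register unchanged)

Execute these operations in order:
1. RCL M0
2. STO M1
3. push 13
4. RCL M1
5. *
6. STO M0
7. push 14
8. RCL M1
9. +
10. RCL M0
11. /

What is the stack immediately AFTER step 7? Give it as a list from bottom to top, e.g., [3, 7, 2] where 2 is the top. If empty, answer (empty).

After op 1 (RCL M0): stack=[0] mem=[0,0,0,0]
After op 2 (STO M1): stack=[empty] mem=[0,0,0,0]
After op 3 (push 13): stack=[13] mem=[0,0,0,0]
After op 4 (RCL M1): stack=[13,0] mem=[0,0,0,0]
After op 5 (*): stack=[0] mem=[0,0,0,0]
After op 6 (STO M0): stack=[empty] mem=[0,0,0,0]
After op 7 (push 14): stack=[14] mem=[0,0,0,0]

[14]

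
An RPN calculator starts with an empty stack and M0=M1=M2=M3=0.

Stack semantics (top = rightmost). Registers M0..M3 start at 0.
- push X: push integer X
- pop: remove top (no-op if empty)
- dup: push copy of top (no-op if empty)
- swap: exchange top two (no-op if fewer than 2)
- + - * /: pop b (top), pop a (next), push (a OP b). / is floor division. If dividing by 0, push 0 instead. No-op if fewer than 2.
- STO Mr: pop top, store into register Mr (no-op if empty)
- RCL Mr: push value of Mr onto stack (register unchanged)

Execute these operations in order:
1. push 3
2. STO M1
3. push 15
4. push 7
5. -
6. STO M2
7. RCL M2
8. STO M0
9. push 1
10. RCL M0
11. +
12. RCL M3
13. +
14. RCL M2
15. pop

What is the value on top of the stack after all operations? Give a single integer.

Answer: 9

Derivation:
After op 1 (push 3): stack=[3] mem=[0,0,0,0]
After op 2 (STO M1): stack=[empty] mem=[0,3,0,0]
After op 3 (push 15): stack=[15] mem=[0,3,0,0]
After op 4 (push 7): stack=[15,7] mem=[0,3,0,0]
After op 5 (-): stack=[8] mem=[0,3,0,0]
After op 6 (STO M2): stack=[empty] mem=[0,3,8,0]
After op 7 (RCL M2): stack=[8] mem=[0,3,8,0]
After op 8 (STO M0): stack=[empty] mem=[8,3,8,0]
After op 9 (push 1): stack=[1] mem=[8,3,8,0]
After op 10 (RCL M0): stack=[1,8] mem=[8,3,8,0]
After op 11 (+): stack=[9] mem=[8,3,8,0]
After op 12 (RCL M3): stack=[9,0] mem=[8,3,8,0]
After op 13 (+): stack=[9] mem=[8,3,8,0]
After op 14 (RCL M2): stack=[9,8] mem=[8,3,8,0]
After op 15 (pop): stack=[9] mem=[8,3,8,0]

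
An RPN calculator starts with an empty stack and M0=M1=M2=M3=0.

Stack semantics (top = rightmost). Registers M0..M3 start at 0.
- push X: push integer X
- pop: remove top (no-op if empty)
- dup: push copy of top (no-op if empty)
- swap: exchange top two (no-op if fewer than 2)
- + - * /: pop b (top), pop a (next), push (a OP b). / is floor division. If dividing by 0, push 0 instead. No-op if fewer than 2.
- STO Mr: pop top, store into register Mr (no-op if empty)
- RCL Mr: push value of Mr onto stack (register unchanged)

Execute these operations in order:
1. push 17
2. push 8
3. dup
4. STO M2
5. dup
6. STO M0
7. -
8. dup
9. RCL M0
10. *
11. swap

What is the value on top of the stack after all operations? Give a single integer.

Answer: 9

Derivation:
After op 1 (push 17): stack=[17] mem=[0,0,0,0]
After op 2 (push 8): stack=[17,8] mem=[0,0,0,0]
After op 3 (dup): stack=[17,8,8] mem=[0,0,0,0]
After op 4 (STO M2): stack=[17,8] mem=[0,0,8,0]
After op 5 (dup): stack=[17,8,8] mem=[0,0,8,0]
After op 6 (STO M0): stack=[17,8] mem=[8,0,8,0]
After op 7 (-): stack=[9] mem=[8,0,8,0]
After op 8 (dup): stack=[9,9] mem=[8,0,8,0]
After op 9 (RCL M0): stack=[9,9,8] mem=[8,0,8,0]
After op 10 (*): stack=[9,72] mem=[8,0,8,0]
After op 11 (swap): stack=[72,9] mem=[8,0,8,0]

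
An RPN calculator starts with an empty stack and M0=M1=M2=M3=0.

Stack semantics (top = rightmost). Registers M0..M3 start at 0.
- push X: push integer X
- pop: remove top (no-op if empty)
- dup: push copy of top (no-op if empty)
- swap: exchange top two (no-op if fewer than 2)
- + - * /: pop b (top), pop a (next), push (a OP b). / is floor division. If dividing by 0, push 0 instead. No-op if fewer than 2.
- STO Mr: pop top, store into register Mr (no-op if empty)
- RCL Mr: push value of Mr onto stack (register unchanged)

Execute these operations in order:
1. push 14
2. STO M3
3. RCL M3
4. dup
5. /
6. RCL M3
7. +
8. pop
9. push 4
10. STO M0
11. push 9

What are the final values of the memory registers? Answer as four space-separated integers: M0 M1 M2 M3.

Answer: 4 0 0 14

Derivation:
After op 1 (push 14): stack=[14] mem=[0,0,0,0]
After op 2 (STO M3): stack=[empty] mem=[0,0,0,14]
After op 3 (RCL M3): stack=[14] mem=[0,0,0,14]
After op 4 (dup): stack=[14,14] mem=[0,0,0,14]
After op 5 (/): stack=[1] mem=[0,0,0,14]
After op 6 (RCL M3): stack=[1,14] mem=[0,0,0,14]
After op 7 (+): stack=[15] mem=[0,0,0,14]
After op 8 (pop): stack=[empty] mem=[0,0,0,14]
After op 9 (push 4): stack=[4] mem=[0,0,0,14]
After op 10 (STO M0): stack=[empty] mem=[4,0,0,14]
After op 11 (push 9): stack=[9] mem=[4,0,0,14]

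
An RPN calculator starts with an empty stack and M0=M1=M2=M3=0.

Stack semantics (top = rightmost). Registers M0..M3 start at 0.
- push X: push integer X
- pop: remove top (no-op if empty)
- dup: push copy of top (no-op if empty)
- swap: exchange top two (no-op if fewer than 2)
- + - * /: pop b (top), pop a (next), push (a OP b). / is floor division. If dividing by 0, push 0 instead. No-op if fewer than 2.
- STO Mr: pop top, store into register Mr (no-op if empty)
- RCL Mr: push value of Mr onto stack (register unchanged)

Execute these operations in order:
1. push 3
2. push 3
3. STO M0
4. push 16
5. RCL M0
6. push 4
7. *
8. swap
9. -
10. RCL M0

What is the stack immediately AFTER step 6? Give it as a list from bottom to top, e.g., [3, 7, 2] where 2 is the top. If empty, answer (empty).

After op 1 (push 3): stack=[3] mem=[0,0,0,0]
After op 2 (push 3): stack=[3,3] mem=[0,0,0,0]
After op 3 (STO M0): stack=[3] mem=[3,0,0,0]
After op 4 (push 16): stack=[3,16] mem=[3,0,0,0]
After op 5 (RCL M0): stack=[3,16,3] mem=[3,0,0,0]
After op 6 (push 4): stack=[3,16,3,4] mem=[3,0,0,0]

[3, 16, 3, 4]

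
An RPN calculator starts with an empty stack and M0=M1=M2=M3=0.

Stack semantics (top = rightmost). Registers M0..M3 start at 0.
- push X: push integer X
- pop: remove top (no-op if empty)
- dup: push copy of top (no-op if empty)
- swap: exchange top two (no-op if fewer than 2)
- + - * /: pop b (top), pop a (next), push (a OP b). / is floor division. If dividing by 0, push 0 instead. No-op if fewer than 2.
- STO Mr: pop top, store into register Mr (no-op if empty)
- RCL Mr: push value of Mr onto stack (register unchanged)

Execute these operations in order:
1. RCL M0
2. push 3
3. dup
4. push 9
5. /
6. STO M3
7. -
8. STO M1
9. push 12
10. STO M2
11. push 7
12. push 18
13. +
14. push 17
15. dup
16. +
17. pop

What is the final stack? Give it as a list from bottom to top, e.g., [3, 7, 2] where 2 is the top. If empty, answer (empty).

After op 1 (RCL M0): stack=[0] mem=[0,0,0,0]
After op 2 (push 3): stack=[0,3] mem=[0,0,0,0]
After op 3 (dup): stack=[0,3,3] mem=[0,0,0,0]
After op 4 (push 9): stack=[0,3,3,9] mem=[0,0,0,0]
After op 5 (/): stack=[0,3,0] mem=[0,0,0,0]
After op 6 (STO M3): stack=[0,3] mem=[0,0,0,0]
After op 7 (-): stack=[-3] mem=[0,0,0,0]
After op 8 (STO M1): stack=[empty] mem=[0,-3,0,0]
After op 9 (push 12): stack=[12] mem=[0,-3,0,0]
After op 10 (STO M2): stack=[empty] mem=[0,-3,12,0]
After op 11 (push 7): stack=[7] mem=[0,-3,12,0]
After op 12 (push 18): stack=[7,18] mem=[0,-3,12,0]
After op 13 (+): stack=[25] mem=[0,-3,12,0]
After op 14 (push 17): stack=[25,17] mem=[0,-3,12,0]
After op 15 (dup): stack=[25,17,17] mem=[0,-3,12,0]
After op 16 (+): stack=[25,34] mem=[0,-3,12,0]
After op 17 (pop): stack=[25] mem=[0,-3,12,0]

Answer: [25]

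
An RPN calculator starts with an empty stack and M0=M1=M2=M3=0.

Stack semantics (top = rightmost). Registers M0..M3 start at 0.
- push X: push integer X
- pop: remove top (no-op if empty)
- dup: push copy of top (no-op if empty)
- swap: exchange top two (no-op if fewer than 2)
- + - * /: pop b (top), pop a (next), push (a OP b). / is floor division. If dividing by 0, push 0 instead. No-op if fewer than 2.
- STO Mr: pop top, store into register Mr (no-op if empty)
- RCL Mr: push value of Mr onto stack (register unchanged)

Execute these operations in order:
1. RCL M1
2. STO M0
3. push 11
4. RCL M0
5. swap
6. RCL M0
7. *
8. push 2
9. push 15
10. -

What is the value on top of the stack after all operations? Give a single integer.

After op 1 (RCL M1): stack=[0] mem=[0,0,0,0]
After op 2 (STO M0): stack=[empty] mem=[0,0,0,0]
After op 3 (push 11): stack=[11] mem=[0,0,0,0]
After op 4 (RCL M0): stack=[11,0] mem=[0,0,0,0]
After op 5 (swap): stack=[0,11] mem=[0,0,0,0]
After op 6 (RCL M0): stack=[0,11,0] mem=[0,0,0,0]
After op 7 (*): stack=[0,0] mem=[0,0,0,0]
After op 8 (push 2): stack=[0,0,2] mem=[0,0,0,0]
After op 9 (push 15): stack=[0,0,2,15] mem=[0,0,0,0]
After op 10 (-): stack=[0,0,-13] mem=[0,0,0,0]

Answer: -13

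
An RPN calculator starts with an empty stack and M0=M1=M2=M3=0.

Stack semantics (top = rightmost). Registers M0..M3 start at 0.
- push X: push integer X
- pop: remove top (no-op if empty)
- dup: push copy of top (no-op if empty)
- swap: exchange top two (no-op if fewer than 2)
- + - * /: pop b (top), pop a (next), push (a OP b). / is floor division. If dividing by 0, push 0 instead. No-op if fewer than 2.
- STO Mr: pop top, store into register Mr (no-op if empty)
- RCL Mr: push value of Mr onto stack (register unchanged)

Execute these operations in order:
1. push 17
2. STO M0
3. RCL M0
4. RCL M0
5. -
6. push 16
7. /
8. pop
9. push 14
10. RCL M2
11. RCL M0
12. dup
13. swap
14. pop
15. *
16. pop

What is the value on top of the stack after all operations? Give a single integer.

Answer: 14

Derivation:
After op 1 (push 17): stack=[17] mem=[0,0,0,0]
After op 2 (STO M0): stack=[empty] mem=[17,0,0,0]
After op 3 (RCL M0): stack=[17] mem=[17,0,0,0]
After op 4 (RCL M0): stack=[17,17] mem=[17,0,0,0]
After op 5 (-): stack=[0] mem=[17,0,0,0]
After op 6 (push 16): stack=[0,16] mem=[17,0,0,0]
After op 7 (/): stack=[0] mem=[17,0,0,0]
After op 8 (pop): stack=[empty] mem=[17,0,0,0]
After op 9 (push 14): stack=[14] mem=[17,0,0,0]
After op 10 (RCL M2): stack=[14,0] mem=[17,0,0,0]
After op 11 (RCL M0): stack=[14,0,17] mem=[17,0,0,0]
After op 12 (dup): stack=[14,0,17,17] mem=[17,0,0,0]
After op 13 (swap): stack=[14,0,17,17] mem=[17,0,0,0]
After op 14 (pop): stack=[14,0,17] mem=[17,0,0,0]
After op 15 (*): stack=[14,0] mem=[17,0,0,0]
After op 16 (pop): stack=[14] mem=[17,0,0,0]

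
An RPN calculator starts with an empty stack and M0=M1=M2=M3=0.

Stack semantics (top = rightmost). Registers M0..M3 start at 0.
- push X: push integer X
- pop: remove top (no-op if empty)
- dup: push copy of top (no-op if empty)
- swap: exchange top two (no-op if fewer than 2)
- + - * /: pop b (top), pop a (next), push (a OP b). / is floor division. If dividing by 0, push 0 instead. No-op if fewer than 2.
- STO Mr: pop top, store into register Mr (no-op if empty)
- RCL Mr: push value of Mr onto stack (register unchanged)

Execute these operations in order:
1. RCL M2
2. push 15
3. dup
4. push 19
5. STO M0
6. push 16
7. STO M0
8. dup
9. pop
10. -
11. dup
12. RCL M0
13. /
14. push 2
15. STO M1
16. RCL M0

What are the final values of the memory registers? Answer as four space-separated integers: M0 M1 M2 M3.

After op 1 (RCL M2): stack=[0] mem=[0,0,0,0]
After op 2 (push 15): stack=[0,15] mem=[0,0,0,0]
After op 3 (dup): stack=[0,15,15] mem=[0,0,0,0]
After op 4 (push 19): stack=[0,15,15,19] mem=[0,0,0,0]
After op 5 (STO M0): stack=[0,15,15] mem=[19,0,0,0]
After op 6 (push 16): stack=[0,15,15,16] mem=[19,0,0,0]
After op 7 (STO M0): stack=[0,15,15] mem=[16,0,0,0]
After op 8 (dup): stack=[0,15,15,15] mem=[16,0,0,0]
After op 9 (pop): stack=[0,15,15] mem=[16,0,0,0]
After op 10 (-): stack=[0,0] mem=[16,0,0,0]
After op 11 (dup): stack=[0,0,0] mem=[16,0,0,0]
After op 12 (RCL M0): stack=[0,0,0,16] mem=[16,0,0,0]
After op 13 (/): stack=[0,0,0] mem=[16,0,0,0]
After op 14 (push 2): stack=[0,0,0,2] mem=[16,0,0,0]
After op 15 (STO M1): stack=[0,0,0] mem=[16,2,0,0]
After op 16 (RCL M0): stack=[0,0,0,16] mem=[16,2,0,0]

Answer: 16 2 0 0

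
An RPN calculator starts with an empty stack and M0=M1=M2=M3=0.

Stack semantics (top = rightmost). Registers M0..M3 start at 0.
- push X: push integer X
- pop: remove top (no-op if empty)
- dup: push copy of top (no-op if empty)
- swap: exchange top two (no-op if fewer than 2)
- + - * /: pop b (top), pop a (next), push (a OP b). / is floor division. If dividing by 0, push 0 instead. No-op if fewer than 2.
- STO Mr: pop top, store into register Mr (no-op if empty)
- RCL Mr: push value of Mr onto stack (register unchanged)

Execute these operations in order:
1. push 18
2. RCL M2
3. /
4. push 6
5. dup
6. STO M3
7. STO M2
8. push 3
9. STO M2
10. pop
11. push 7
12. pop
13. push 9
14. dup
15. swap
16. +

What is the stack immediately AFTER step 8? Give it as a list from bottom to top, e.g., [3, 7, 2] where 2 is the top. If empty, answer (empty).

After op 1 (push 18): stack=[18] mem=[0,0,0,0]
After op 2 (RCL M2): stack=[18,0] mem=[0,0,0,0]
After op 3 (/): stack=[0] mem=[0,0,0,0]
After op 4 (push 6): stack=[0,6] mem=[0,0,0,0]
After op 5 (dup): stack=[0,6,6] mem=[0,0,0,0]
After op 6 (STO M3): stack=[0,6] mem=[0,0,0,6]
After op 7 (STO M2): stack=[0] mem=[0,0,6,6]
After op 8 (push 3): stack=[0,3] mem=[0,0,6,6]

[0, 3]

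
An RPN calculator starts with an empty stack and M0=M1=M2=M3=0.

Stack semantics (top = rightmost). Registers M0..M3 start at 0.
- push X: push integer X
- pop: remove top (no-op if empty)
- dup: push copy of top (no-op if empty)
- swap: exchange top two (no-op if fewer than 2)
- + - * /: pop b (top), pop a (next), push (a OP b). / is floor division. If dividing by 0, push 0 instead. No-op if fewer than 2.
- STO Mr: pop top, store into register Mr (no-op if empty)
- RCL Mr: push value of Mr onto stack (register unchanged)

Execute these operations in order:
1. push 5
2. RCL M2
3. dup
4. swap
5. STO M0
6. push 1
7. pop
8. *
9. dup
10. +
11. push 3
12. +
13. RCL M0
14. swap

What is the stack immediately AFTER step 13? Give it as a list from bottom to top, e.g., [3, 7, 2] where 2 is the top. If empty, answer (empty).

After op 1 (push 5): stack=[5] mem=[0,0,0,0]
After op 2 (RCL M2): stack=[5,0] mem=[0,0,0,0]
After op 3 (dup): stack=[5,0,0] mem=[0,0,0,0]
After op 4 (swap): stack=[5,0,0] mem=[0,0,0,0]
After op 5 (STO M0): stack=[5,0] mem=[0,0,0,0]
After op 6 (push 1): stack=[5,0,1] mem=[0,0,0,0]
After op 7 (pop): stack=[5,0] mem=[0,0,0,0]
After op 8 (*): stack=[0] mem=[0,0,0,0]
After op 9 (dup): stack=[0,0] mem=[0,0,0,0]
After op 10 (+): stack=[0] mem=[0,0,0,0]
After op 11 (push 3): stack=[0,3] mem=[0,0,0,0]
After op 12 (+): stack=[3] mem=[0,0,0,0]
After op 13 (RCL M0): stack=[3,0] mem=[0,0,0,0]

[3, 0]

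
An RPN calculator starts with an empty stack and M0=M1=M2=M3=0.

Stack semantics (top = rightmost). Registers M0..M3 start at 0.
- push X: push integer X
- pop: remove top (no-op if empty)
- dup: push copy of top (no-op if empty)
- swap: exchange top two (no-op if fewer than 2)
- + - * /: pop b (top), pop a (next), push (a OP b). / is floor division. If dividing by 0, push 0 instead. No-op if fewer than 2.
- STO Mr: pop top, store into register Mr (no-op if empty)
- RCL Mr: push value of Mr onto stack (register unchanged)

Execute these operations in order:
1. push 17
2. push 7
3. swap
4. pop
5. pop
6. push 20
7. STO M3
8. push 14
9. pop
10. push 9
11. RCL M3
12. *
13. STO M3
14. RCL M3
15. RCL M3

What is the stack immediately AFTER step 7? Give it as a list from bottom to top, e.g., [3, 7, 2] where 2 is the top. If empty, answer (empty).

After op 1 (push 17): stack=[17] mem=[0,0,0,0]
After op 2 (push 7): stack=[17,7] mem=[0,0,0,0]
After op 3 (swap): stack=[7,17] mem=[0,0,0,0]
After op 4 (pop): stack=[7] mem=[0,0,0,0]
After op 5 (pop): stack=[empty] mem=[0,0,0,0]
After op 6 (push 20): stack=[20] mem=[0,0,0,0]
After op 7 (STO M3): stack=[empty] mem=[0,0,0,20]

(empty)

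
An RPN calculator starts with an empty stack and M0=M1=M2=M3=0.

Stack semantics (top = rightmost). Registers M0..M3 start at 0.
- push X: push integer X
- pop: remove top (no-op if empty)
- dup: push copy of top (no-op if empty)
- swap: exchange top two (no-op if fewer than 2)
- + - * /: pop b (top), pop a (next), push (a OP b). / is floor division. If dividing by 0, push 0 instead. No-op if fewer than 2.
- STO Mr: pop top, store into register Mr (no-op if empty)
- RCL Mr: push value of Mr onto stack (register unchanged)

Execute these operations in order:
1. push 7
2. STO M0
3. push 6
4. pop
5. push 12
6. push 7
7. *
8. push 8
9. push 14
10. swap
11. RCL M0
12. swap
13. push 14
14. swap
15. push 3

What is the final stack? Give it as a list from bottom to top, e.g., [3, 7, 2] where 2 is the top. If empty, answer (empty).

After op 1 (push 7): stack=[7] mem=[0,0,0,0]
After op 2 (STO M0): stack=[empty] mem=[7,0,0,0]
After op 3 (push 6): stack=[6] mem=[7,0,0,0]
After op 4 (pop): stack=[empty] mem=[7,0,0,0]
After op 5 (push 12): stack=[12] mem=[7,0,0,0]
After op 6 (push 7): stack=[12,7] mem=[7,0,0,0]
After op 7 (*): stack=[84] mem=[7,0,0,0]
After op 8 (push 8): stack=[84,8] mem=[7,0,0,0]
After op 9 (push 14): stack=[84,8,14] mem=[7,0,0,0]
After op 10 (swap): stack=[84,14,8] mem=[7,0,0,0]
After op 11 (RCL M0): stack=[84,14,8,7] mem=[7,0,0,0]
After op 12 (swap): stack=[84,14,7,8] mem=[7,0,0,0]
After op 13 (push 14): stack=[84,14,7,8,14] mem=[7,0,0,0]
After op 14 (swap): stack=[84,14,7,14,8] mem=[7,0,0,0]
After op 15 (push 3): stack=[84,14,7,14,8,3] mem=[7,0,0,0]

Answer: [84, 14, 7, 14, 8, 3]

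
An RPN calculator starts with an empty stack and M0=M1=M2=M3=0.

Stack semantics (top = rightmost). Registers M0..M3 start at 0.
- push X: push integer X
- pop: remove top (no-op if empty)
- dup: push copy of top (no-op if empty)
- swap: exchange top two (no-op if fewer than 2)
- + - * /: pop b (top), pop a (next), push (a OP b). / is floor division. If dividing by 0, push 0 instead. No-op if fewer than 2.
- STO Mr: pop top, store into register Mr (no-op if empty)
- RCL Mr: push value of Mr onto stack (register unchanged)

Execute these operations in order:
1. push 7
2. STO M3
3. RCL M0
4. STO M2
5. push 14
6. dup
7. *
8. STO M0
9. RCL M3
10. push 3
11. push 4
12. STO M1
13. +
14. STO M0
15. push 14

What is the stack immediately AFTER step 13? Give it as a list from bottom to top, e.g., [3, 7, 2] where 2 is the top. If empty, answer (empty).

After op 1 (push 7): stack=[7] mem=[0,0,0,0]
After op 2 (STO M3): stack=[empty] mem=[0,0,0,7]
After op 3 (RCL M0): stack=[0] mem=[0,0,0,7]
After op 4 (STO M2): stack=[empty] mem=[0,0,0,7]
After op 5 (push 14): stack=[14] mem=[0,0,0,7]
After op 6 (dup): stack=[14,14] mem=[0,0,0,7]
After op 7 (*): stack=[196] mem=[0,0,0,7]
After op 8 (STO M0): stack=[empty] mem=[196,0,0,7]
After op 9 (RCL M3): stack=[7] mem=[196,0,0,7]
After op 10 (push 3): stack=[7,3] mem=[196,0,0,7]
After op 11 (push 4): stack=[7,3,4] mem=[196,0,0,7]
After op 12 (STO M1): stack=[7,3] mem=[196,4,0,7]
After op 13 (+): stack=[10] mem=[196,4,0,7]

[10]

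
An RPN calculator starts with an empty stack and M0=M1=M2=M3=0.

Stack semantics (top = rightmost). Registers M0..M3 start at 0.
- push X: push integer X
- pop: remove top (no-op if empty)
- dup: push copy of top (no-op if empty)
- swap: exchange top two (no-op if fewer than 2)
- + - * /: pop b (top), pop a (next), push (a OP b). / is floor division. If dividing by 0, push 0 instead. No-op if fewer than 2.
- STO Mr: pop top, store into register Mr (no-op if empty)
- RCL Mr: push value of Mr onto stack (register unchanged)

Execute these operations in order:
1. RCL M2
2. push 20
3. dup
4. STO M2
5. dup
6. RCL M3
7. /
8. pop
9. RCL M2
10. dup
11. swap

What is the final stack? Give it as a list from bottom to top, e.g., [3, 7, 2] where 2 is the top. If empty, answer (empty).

After op 1 (RCL M2): stack=[0] mem=[0,0,0,0]
After op 2 (push 20): stack=[0,20] mem=[0,0,0,0]
After op 3 (dup): stack=[0,20,20] mem=[0,0,0,0]
After op 4 (STO M2): stack=[0,20] mem=[0,0,20,0]
After op 5 (dup): stack=[0,20,20] mem=[0,0,20,0]
After op 6 (RCL M3): stack=[0,20,20,0] mem=[0,0,20,0]
After op 7 (/): stack=[0,20,0] mem=[0,0,20,0]
After op 8 (pop): stack=[0,20] mem=[0,0,20,0]
After op 9 (RCL M2): stack=[0,20,20] mem=[0,0,20,0]
After op 10 (dup): stack=[0,20,20,20] mem=[0,0,20,0]
After op 11 (swap): stack=[0,20,20,20] mem=[0,0,20,0]

Answer: [0, 20, 20, 20]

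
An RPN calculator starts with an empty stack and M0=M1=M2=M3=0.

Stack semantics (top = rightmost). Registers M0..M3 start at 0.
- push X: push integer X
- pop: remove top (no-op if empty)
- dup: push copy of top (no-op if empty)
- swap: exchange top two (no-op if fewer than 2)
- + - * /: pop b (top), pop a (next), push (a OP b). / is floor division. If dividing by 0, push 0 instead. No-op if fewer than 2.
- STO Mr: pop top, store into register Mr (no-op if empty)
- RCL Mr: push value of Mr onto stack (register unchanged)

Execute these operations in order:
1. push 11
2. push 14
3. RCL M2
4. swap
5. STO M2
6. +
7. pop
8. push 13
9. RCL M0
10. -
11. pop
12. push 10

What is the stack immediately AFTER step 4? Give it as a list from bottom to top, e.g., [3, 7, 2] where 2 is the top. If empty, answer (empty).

After op 1 (push 11): stack=[11] mem=[0,0,0,0]
After op 2 (push 14): stack=[11,14] mem=[0,0,0,0]
After op 3 (RCL M2): stack=[11,14,0] mem=[0,0,0,0]
After op 4 (swap): stack=[11,0,14] mem=[0,0,0,0]

[11, 0, 14]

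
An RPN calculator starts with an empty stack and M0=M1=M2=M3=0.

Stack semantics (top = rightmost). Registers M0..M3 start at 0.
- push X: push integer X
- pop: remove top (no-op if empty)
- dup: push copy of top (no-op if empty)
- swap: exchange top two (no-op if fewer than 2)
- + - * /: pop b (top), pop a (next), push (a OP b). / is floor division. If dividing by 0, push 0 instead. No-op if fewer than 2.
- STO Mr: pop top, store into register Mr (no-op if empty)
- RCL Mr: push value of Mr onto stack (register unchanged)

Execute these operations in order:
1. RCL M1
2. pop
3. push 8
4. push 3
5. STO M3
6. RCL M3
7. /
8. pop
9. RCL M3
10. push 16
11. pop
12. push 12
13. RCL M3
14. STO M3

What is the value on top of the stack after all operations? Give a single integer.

After op 1 (RCL M1): stack=[0] mem=[0,0,0,0]
After op 2 (pop): stack=[empty] mem=[0,0,0,0]
After op 3 (push 8): stack=[8] mem=[0,0,0,0]
After op 4 (push 3): stack=[8,3] mem=[0,0,0,0]
After op 5 (STO M3): stack=[8] mem=[0,0,0,3]
After op 6 (RCL M3): stack=[8,3] mem=[0,0,0,3]
After op 7 (/): stack=[2] mem=[0,0,0,3]
After op 8 (pop): stack=[empty] mem=[0,0,0,3]
After op 9 (RCL M3): stack=[3] mem=[0,0,0,3]
After op 10 (push 16): stack=[3,16] mem=[0,0,0,3]
After op 11 (pop): stack=[3] mem=[0,0,0,3]
After op 12 (push 12): stack=[3,12] mem=[0,0,0,3]
After op 13 (RCL M3): stack=[3,12,3] mem=[0,0,0,3]
After op 14 (STO M3): stack=[3,12] mem=[0,0,0,3]

Answer: 12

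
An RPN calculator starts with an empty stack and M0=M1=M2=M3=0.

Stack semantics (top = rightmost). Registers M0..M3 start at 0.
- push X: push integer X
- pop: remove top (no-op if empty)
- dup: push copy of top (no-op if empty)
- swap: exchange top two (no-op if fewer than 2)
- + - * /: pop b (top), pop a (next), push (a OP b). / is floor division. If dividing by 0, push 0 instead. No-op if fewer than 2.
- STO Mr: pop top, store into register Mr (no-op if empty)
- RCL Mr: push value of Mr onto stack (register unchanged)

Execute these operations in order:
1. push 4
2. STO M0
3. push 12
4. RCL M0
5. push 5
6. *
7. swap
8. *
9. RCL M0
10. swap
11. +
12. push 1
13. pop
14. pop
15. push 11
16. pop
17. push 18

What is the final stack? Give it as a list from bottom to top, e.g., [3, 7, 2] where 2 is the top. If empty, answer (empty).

Answer: [18]

Derivation:
After op 1 (push 4): stack=[4] mem=[0,0,0,0]
After op 2 (STO M0): stack=[empty] mem=[4,0,0,0]
After op 3 (push 12): stack=[12] mem=[4,0,0,0]
After op 4 (RCL M0): stack=[12,4] mem=[4,0,0,0]
After op 5 (push 5): stack=[12,4,5] mem=[4,0,0,0]
After op 6 (*): stack=[12,20] mem=[4,0,0,0]
After op 7 (swap): stack=[20,12] mem=[4,0,0,0]
After op 8 (*): stack=[240] mem=[4,0,0,0]
After op 9 (RCL M0): stack=[240,4] mem=[4,0,0,0]
After op 10 (swap): stack=[4,240] mem=[4,0,0,0]
After op 11 (+): stack=[244] mem=[4,0,0,0]
After op 12 (push 1): stack=[244,1] mem=[4,0,0,0]
After op 13 (pop): stack=[244] mem=[4,0,0,0]
After op 14 (pop): stack=[empty] mem=[4,0,0,0]
After op 15 (push 11): stack=[11] mem=[4,0,0,0]
After op 16 (pop): stack=[empty] mem=[4,0,0,0]
After op 17 (push 18): stack=[18] mem=[4,0,0,0]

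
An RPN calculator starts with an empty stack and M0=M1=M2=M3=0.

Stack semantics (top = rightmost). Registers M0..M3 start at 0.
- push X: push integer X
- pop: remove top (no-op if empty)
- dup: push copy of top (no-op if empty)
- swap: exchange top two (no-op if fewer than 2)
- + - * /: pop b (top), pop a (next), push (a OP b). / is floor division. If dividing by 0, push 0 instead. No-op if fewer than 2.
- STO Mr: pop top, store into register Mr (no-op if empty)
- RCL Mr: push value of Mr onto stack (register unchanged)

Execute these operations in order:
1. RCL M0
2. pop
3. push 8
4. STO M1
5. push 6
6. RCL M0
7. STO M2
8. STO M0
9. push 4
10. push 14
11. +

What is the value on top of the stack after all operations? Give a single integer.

Answer: 18

Derivation:
After op 1 (RCL M0): stack=[0] mem=[0,0,0,0]
After op 2 (pop): stack=[empty] mem=[0,0,0,0]
After op 3 (push 8): stack=[8] mem=[0,0,0,0]
After op 4 (STO M1): stack=[empty] mem=[0,8,0,0]
After op 5 (push 6): stack=[6] mem=[0,8,0,0]
After op 6 (RCL M0): stack=[6,0] mem=[0,8,0,0]
After op 7 (STO M2): stack=[6] mem=[0,8,0,0]
After op 8 (STO M0): stack=[empty] mem=[6,8,0,0]
After op 9 (push 4): stack=[4] mem=[6,8,0,0]
After op 10 (push 14): stack=[4,14] mem=[6,8,0,0]
After op 11 (+): stack=[18] mem=[6,8,0,0]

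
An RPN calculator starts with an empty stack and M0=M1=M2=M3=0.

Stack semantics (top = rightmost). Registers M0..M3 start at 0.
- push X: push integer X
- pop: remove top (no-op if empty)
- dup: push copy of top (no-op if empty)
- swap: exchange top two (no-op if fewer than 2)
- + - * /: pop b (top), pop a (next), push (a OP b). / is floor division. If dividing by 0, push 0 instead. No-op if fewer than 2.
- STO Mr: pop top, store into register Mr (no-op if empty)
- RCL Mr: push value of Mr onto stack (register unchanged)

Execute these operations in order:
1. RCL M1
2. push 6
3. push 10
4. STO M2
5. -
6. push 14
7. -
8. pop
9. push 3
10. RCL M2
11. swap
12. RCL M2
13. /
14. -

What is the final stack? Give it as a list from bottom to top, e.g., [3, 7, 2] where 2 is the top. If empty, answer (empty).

Answer: [10]

Derivation:
After op 1 (RCL M1): stack=[0] mem=[0,0,0,0]
After op 2 (push 6): stack=[0,6] mem=[0,0,0,0]
After op 3 (push 10): stack=[0,6,10] mem=[0,0,0,0]
After op 4 (STO M2): stack=[0,6] mem=[0,0,10,0]
After op 5 (-): stack=[-6] mem=[0,0,10,0]
After op 6 (push 14): stack=[-6,14] mem=[0,0,10,0]
After op 7 (-): stack=[-20] mem=[0,0,10,0]
After op 8 (pop): stack=[empty] mem=[0,0,10,0]
After op 9 (push 3): stack=[3] mem=[0,0,10,0]
After op 10 (RCL M2): stack=[3,10] mem=[0,0,10,0]
After op 11 (swap): stack=[10,3] mem=[0,0,10,0]
After op 12 (RCL M2): stack=[10,3,10] mem=[0,0,10,0]
After op 13 (/): stack=[10,0] mem=[0,0,10,0]
After op 14 (-): stack=[10] mem=[0,0,10,0]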